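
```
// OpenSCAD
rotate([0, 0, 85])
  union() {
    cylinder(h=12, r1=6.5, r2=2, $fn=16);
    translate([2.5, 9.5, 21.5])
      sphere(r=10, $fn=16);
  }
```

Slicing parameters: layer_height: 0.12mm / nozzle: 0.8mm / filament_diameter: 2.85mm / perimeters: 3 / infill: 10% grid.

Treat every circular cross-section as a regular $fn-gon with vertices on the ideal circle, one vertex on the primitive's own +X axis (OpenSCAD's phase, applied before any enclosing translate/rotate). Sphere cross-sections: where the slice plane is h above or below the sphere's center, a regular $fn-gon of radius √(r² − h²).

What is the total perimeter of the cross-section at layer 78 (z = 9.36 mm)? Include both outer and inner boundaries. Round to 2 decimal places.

At z = 9.36 mm: the cone contributes a regular 16-gon of circumradius 2.990 (interpolated between r1=6.5 and r2=2 at t=0.780) (perimeter = 2·16·2.990·sin(180°/16) = 18.67 mm); the sphere at (2.5, 9.5) does not reach this height (|z−center|=12.140 > r=10); Merging all regions: only the cone is present, so the union is just that shape — boundary = 18.67 mm; (whole slice rotated 85° about Z — lengths, areas and connectivity unchanged). Overall, the cross-section is a single solid region. Total boundary length (outer) = 18.67 mm.

18.67 mm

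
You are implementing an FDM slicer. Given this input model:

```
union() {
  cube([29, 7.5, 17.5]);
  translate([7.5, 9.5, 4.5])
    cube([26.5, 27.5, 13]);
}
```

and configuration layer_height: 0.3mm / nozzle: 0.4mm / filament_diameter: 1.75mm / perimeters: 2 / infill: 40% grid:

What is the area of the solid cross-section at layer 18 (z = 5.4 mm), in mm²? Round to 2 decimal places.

At z = 5.4 mm: the cube is present — its section is the full 29×7.5 rectangle (area 217.50 mm²); the cube at (7.5, 9.5) (footprint 26.5×27.5) is included at this height (area 728.75 mm²); Taking the union: the 2 present regions are separate (no shared area or edge), so areas and boundary lengths simply add and each stays a separate island — area = 946.25 mm². Overall, the cross-section has 2 separate islands. Net area = 946.25 mm².

946.25 mm²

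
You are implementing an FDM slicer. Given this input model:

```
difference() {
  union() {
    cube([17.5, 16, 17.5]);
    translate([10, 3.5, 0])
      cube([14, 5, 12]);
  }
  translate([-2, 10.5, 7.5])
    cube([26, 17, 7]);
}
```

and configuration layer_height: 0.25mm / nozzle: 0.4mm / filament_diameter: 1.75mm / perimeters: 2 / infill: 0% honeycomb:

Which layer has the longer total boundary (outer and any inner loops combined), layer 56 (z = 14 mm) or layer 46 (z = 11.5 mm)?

layer 46 (z = 11.5 mm)

Layer 56 (z = 14): the cube is present — its section is the full 17.5×16 rectangle (perimeter 67.00 mm); the cube at (10, 3.5) does not reach this height (z outside [0, 12]); Taking the union: only the 17.5×16 cube is present, so the union is just that shape — boundary = 67.00 mm; the cube at (-2, 10.5) is present — its section is the full 26×17 rectangle (perimeter 86.00 mm); Taking the first minus the rest: starting from the result so far, the 26×17 cube at (-2, 10.5) partially overlaps it — only the 96.25 mm² overlap (of its 442.00 mm²) is removed, clipping the outline — boundary = 56.00 mm. So its perimeter = 56.00 mm. Layer 46 (z = 11.5): the cube (footprint 17.5×16) is included at this height (perimeter 67.00 mm); the cube at (10, 3.5) (footprint 14×5) is included at this height (perimeter 38.00 mm); Combining (union): the regions partially overlap (shared area 37.50 mm²), so the edge portions inside another operand are dropped and the merged outline is re-measured after clipping — boundary = 80.00 mm; the cube at (-2, 10.5) (footprint 26×17) is included at this height (perimeter 86.00 mm); Subtracting the remaining from the first: starting from that combined region, the 26×17 cube at (-2, 10.5) partially overlaps it — only the 96.25 mm² overlap (of its 442.00 mm²) is removed, clipping the outline — boundary = 69.00 mm. So its perimeter = 69.00 mm. Layer 46 is larger (69.00 vs 56.00 mm).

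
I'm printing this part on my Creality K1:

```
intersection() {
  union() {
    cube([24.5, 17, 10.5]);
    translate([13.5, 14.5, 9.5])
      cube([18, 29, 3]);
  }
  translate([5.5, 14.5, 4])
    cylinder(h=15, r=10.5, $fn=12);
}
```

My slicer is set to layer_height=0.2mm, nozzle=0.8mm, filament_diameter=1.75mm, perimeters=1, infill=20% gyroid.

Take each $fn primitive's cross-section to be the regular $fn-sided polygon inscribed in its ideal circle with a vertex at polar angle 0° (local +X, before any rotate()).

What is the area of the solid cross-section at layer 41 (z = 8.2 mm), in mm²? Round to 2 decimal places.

175.52 mm²

At z = 8.2 mm: the 24.5×17 cube contributes its full rectangle (area 416.50 mm²); the cube at (13.5, 14.5) does not reach this height (z outside [9.5, 12.5]); Merging all regions: only the 24.5×17 cube is present, so the union is just that shape — area = 416.50 mm²; the r=10.5 cylinder at (5.5, 14.5) contributes a regular 12-gon of circumradius 10.5 (area = (12/2)·10.500²·sin(360°/12) = 330.75 mm²); After intersecting: the r=10.5 cylinder at (5.5, 14.5) partially overlaps the result so far; clipping to the common part keeps 175.52 mm² — area = 175.52 mm². Overall, the cross-section is a single solid region. Net area = 175.52 mm².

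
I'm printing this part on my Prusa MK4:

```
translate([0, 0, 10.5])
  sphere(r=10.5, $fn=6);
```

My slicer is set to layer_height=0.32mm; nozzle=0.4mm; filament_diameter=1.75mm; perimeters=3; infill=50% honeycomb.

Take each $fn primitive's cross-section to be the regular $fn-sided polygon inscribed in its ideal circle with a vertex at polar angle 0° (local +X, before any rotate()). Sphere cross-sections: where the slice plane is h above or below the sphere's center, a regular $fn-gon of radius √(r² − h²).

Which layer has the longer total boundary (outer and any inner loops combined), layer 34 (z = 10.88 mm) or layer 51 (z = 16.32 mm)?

layer 34 (z = 10.88 mm)

Layer 34 (z = 10.88): the r=10.5 sphere contributes a regular 6-gon of circumradius √(10.5²−0.38²) = 10.493 (perimeter = 2·6·10.493·sin(180°/6) = 62.96 mm). So its perimeter = 62.96 mm. Layer 51 (z = 16.32): the sphere: section is a regular 6-gon, circumradius = √(r²−h²) = √(10.5²−5.82²) = 8.739 (perimeter = 2·6·8.739·sin(180°/6) = 52.44 mm). So its perimeter = 52.44 mm. Layer 34 is larger (62.96 vs 52.44 mm).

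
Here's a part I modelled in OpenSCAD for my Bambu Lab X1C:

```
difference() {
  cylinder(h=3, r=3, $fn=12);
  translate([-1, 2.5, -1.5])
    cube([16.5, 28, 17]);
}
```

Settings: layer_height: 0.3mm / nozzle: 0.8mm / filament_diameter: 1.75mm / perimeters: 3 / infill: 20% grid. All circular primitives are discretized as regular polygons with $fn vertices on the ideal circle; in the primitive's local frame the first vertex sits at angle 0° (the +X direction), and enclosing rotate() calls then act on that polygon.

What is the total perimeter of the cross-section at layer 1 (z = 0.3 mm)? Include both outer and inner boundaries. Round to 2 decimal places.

At z = 0.3 mm: the cylinder: section is a regular 12-gon, circumradius r=3 (perimeter = 2·12·3.000·sin(180°/12) = 18.63 mm); the cube at (-1, 2.5) (footprint 16.5×28) is included at this height (perimeter 89.00 mm); Taking the first minus the rest: starting from the r=3 cylinder, the 16.5×28 cube at (-1, 2.5) partially overlaps it — only the 0.82 mm² overlap (of its 462.00 mm²) is removed, clipping the outline — boundary = 18.74 mm. Overall, the cross-section is a single solid region. Total boundary length (outer) = 18.74 mm.

18.74 mm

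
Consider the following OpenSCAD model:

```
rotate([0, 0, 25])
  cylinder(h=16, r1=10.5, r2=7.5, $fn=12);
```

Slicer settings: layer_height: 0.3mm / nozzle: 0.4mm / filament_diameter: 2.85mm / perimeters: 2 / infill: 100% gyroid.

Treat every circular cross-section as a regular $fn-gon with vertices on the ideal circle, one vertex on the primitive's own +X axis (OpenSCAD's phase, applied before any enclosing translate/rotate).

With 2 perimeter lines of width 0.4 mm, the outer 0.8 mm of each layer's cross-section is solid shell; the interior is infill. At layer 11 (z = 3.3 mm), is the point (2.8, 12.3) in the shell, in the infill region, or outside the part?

At z = 3.3 mm: the cone contributes a regular 12-gon of circumradius 9.881 (interpolated between r1=10.5 and r2=7.5 at t=0.206); (rotated 25° about Z; rotation is an isometry so areas/perimeters/island counts are preserved). Overall, the cross-section is a single solid region. Undo the 25° rotation: the query point maps to (7.736, 9.964) in the un-rotated model frame. The nearest boundary edge runs (8.56, 4.94)→(4.94, 8.56); distance from the point to it = 2.97 mm. The point is not inside any of the regions above, so it lies outside the cross-section (2.97 mm from the nearest boundary).

outside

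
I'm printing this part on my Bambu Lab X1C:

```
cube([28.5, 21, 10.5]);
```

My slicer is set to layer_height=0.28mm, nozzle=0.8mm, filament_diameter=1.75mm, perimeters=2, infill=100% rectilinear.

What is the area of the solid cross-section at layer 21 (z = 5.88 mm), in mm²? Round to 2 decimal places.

At z = 5.88 mm: the cube (footprint 28.5×21) is included at this height (area 598.50 mm²). Overall, the cross-section is a single solid region. Net area = 598.50 mm².

598.50 mm²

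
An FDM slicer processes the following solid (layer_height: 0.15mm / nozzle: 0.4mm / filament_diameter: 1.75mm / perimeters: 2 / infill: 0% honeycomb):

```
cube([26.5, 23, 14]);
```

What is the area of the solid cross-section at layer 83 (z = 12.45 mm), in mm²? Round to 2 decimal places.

609.50 mm²

At z = 12.45 mm: the cube (footprint 26.5×23) is included at this height (area 609.50 mm²). Overall, the cross-section is a single solid region. Net area = 609.50 mm².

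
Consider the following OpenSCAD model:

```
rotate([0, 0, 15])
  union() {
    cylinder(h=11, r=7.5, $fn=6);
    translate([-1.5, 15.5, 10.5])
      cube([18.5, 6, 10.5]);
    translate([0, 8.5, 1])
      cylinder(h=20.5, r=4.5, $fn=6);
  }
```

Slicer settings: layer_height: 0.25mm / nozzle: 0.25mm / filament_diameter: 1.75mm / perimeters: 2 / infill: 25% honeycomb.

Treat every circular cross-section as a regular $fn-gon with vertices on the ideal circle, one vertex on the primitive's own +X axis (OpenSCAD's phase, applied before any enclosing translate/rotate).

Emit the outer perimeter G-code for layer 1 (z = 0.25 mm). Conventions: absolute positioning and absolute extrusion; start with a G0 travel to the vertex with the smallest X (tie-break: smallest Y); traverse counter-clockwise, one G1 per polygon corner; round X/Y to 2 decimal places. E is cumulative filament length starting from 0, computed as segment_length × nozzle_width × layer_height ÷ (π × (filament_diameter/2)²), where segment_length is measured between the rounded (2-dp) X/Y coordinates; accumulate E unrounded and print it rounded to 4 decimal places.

G0 X-7.24 Y-1.94 Z0.25
G1 X-1.94 Y-7.24 E0.1948
G1 X5.30 Y-5.30 E0.3895
G1 X7.24 Y1.94 E0.5843
G1 X1.94 Y7.24 E0.7791
G1 X-5.30 Y5.30 E0.9738
G1 X-7.24 Y-1.94 E1.1686

At z = 0.25 mm: the cylinder: section is a regular 6-gon, circumradius r=7.5; the cube at (-1.5, 15.5) is not intersected at this z (z outside [10.5, 21]); the cylinder at (0, 8.5) is absent (z outside [1, 21.5]); Combining (union): only the r=7.5 cylinder is present, so the union is just that shape — 1 connected region; (whole slice rotated 15° about Z — lengths, areas and connectivity unchanged). The outline is a single polygon with 6 vertices. Extrusion per mm of travel: 0.25 × 0.25 / (π × 0.875²) = 0.025984. Accumulating E over each segment gives final E = 1.1686.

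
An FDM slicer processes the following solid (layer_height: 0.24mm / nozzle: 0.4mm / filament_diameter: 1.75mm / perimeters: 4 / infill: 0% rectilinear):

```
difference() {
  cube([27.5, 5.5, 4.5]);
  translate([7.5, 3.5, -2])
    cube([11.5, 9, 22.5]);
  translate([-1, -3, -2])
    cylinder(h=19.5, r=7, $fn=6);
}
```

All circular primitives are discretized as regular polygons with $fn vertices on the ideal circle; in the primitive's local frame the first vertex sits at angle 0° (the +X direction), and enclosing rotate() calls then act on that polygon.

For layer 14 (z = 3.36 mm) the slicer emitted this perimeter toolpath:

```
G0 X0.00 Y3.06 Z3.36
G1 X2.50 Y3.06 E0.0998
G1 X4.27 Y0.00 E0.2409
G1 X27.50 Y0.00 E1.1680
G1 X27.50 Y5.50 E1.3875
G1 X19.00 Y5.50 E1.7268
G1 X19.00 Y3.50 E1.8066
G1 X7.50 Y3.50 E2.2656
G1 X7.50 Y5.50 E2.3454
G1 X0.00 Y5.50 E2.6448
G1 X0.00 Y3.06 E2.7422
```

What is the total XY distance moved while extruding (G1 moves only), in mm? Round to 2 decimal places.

Sum the Euclidean lengths of each G1 segment: total = 68.71 mm.

68.71 mm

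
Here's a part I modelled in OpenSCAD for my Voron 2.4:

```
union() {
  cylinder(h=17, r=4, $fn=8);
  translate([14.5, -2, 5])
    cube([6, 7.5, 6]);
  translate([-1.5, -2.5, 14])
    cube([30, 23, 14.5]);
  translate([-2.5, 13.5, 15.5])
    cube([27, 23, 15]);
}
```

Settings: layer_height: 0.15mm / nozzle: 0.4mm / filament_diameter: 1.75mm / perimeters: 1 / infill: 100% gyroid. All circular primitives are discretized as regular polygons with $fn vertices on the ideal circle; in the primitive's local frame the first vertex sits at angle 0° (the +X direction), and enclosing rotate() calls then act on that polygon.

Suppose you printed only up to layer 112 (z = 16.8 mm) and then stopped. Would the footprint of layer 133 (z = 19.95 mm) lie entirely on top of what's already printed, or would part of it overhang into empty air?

Compare the two slices. At z = 16.8: the r=4 cylinder contributes a regular 8-gon of circumradius 4 (area = (8/2)·4.000²·sin(360°/8) = 45.25 mm²); the cube at (14.5, -2) does not reach this height (z outside [5, 11]); the 30×23 cube at (-1.5, -2.5) contributes its full rectangle (area 690.00 mm²); the cube at (-2.5, 13.5) (footprint 27×23) is included at this height (area 621.00 mm²); Combining (union): the regions partially overlap — summed areas 1356.25 mm² minus the doubly-counted overlap 211.30 mm² gives 1144.95 mm² — area = 1144.95 mm². At z = 19.95: the cylinder does not reach this height (z outside [0, 17]); the cube at (14.5, -2) does not reach this height (z outside [5, 11]); the cube at (-1.5, -2.5) is present — its section is the full 30×23 rectangle (area 690.00 mm²); the cube at (-2.5, 13.5) is present — its section is the full 27×23 rectangle (area 621.00 mm²); Taking the union: the regions partially overlap — summed areas 1311.00 mm² minus the doubly-counted overlap 182.00 mm² gives 1129.00 mm² — area = 1129.00 mm². Checking containment: the cross-section at z = 19.95 is a subset of the cross-section at z = 16.8.

entirely on top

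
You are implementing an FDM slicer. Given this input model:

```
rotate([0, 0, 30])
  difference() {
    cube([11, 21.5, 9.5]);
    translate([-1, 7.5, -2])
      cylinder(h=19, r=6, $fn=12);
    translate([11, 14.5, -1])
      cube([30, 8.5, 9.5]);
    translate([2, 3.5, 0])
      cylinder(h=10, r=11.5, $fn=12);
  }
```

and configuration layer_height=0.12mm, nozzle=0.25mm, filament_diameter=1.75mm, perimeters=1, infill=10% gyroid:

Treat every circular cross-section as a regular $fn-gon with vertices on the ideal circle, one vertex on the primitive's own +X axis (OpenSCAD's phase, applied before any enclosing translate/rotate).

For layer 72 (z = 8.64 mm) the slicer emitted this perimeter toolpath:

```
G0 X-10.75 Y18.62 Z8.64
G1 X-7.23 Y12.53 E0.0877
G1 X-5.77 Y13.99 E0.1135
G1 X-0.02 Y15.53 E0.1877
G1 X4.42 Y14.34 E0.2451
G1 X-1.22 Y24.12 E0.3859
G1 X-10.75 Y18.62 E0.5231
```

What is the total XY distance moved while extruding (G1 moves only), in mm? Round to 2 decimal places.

Sum the Euclidean lengths of each G1 segment: total = 41.94 mm.

41.94 mm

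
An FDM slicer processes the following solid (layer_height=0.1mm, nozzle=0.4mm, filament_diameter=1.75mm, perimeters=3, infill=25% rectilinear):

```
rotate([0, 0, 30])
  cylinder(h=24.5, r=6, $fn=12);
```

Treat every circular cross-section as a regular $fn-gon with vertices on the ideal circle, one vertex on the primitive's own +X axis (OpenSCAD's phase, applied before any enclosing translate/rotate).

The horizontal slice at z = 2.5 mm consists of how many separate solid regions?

At z = 2.5 mm: the r=6 cylinder gives a regular 12-gon of circumradius 6 (constant along its height); (rotated 30° about Z; rotation is an isometry so areas/perimeters/island counts are preserved). The result has 1 disconnected region.

1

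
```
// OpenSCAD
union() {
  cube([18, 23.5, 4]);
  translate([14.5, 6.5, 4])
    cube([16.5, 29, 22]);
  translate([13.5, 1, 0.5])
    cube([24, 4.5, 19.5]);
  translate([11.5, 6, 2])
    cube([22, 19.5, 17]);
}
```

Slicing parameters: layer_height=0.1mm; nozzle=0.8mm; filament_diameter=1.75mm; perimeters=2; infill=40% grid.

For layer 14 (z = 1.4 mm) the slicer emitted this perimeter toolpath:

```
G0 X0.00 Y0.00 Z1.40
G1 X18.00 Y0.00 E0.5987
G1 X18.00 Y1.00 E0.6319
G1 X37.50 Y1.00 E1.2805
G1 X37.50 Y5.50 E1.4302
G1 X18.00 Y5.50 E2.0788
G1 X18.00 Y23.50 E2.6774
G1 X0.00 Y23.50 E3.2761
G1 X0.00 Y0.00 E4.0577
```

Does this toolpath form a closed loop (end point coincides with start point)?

Start point (G0): (0.00, 0.00). End point (last G1): the path returns to the start — closed.

yes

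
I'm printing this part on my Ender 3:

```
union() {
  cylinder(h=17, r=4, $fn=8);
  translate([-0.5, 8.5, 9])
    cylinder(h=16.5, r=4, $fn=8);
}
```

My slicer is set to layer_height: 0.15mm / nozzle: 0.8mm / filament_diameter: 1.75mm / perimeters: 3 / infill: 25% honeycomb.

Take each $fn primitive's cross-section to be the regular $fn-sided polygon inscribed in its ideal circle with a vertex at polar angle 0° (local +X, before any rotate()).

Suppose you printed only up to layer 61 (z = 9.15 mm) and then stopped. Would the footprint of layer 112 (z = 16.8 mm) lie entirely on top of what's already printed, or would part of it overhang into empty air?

entirely on top

Compare the two slices. At z = 9.15: the r=4 cylinder contributes a regular 8-gon of circumradius 4 (area = (8/2)·4.000²·sin(360°/8) = 45.25 mm²); the r=4 cylinder at (-0.5, 8.5) gives a regular 8-gon of circumradius 4 (constant along its height) (area = (8/2)·4.000²·sin(360°/8) = 45.25 mm²); Combining (union): the 2 present regions are separate (no shared area or edge), so areas and boundary lengths simply add and each stays a separate island — area = 90.51 mm². At z = 16.8: the r=4 cylinder gives a regular 8-gon of circumradius 4 (constant along its height) (area = (8/2)·4.000²·sin(360°/8) = 45.25 mm²); the r=4 cylinder at (-0.5, 8.5) contributes a regular 8-gon of circumradius 4 (area = (8/2)·4.000²·sin(360°/8) = 45.25 mm²); Merging all regions: the 2 present regions are separate (no shared area or edge), so areas and boundary lengths simply add and each stays a separate island — area = 90.51 mm². Checking containment: the cross-section at z = 16.8 is a subset of the cross-section at z = 9.15.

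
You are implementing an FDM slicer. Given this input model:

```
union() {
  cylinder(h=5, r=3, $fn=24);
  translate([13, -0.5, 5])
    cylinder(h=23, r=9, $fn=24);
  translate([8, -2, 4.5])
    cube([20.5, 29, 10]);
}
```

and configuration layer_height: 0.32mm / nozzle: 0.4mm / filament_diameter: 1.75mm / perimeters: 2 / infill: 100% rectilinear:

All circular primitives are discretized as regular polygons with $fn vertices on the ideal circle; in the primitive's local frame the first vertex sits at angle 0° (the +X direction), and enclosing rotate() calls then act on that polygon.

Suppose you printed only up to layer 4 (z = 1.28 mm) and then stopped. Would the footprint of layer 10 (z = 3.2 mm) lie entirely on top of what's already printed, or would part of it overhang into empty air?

Compare the two slices. At z = 1.28: the r=3 cylinder contributes a regular 24-gon of circumradius 3 (area = (24/2)·3.000²·sin(360°/24) = 27.95 mm²); the cylinder at (13, -0.5) is not intersected at this z (z outside [5, 28]); the cube at (8, -2) does not reach this height (z outside [4.5, 14.5]); Combining (union): only the r=3 cylinder is present, so the union is just that shape — area = 27.95 mm². At z = 3.2: the r=3 cylinder gives a regular 24-gon of circumradius 3 (constant along its height) (area = (24/2)·3.000²·sin(360°/24) = 27.95 mm²); the cylinder at (13, -0.5) is not intersected at this z (z outside [5, 28]); the cube at (8, -2) does not reach this height (z outside [4.5, 14.5]); Merging all regions: only the r=3 cylinder is present, so the union is just that shape — area = 27.95 mm². Checking containment: the cross-section at z = 3.2 is a subset of the cross-section at z = 1.28.

entirely on top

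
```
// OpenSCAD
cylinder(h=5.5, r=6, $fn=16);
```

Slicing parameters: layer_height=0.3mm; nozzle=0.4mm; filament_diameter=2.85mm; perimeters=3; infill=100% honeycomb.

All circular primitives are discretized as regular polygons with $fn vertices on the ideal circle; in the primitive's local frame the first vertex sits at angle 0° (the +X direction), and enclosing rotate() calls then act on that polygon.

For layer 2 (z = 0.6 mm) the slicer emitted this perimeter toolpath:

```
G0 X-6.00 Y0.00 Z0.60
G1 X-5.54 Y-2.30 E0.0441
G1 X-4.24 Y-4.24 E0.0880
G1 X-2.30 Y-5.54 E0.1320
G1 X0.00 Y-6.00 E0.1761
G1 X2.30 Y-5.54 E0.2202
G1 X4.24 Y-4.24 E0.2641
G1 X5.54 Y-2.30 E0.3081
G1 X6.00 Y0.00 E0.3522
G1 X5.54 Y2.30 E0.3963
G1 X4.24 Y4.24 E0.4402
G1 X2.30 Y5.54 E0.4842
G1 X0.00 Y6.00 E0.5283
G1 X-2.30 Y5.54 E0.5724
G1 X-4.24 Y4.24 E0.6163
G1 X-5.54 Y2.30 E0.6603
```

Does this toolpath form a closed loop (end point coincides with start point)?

Start point (G0): (-6.00, 0.00). End point (last G1): the path does not return to the start — open.

no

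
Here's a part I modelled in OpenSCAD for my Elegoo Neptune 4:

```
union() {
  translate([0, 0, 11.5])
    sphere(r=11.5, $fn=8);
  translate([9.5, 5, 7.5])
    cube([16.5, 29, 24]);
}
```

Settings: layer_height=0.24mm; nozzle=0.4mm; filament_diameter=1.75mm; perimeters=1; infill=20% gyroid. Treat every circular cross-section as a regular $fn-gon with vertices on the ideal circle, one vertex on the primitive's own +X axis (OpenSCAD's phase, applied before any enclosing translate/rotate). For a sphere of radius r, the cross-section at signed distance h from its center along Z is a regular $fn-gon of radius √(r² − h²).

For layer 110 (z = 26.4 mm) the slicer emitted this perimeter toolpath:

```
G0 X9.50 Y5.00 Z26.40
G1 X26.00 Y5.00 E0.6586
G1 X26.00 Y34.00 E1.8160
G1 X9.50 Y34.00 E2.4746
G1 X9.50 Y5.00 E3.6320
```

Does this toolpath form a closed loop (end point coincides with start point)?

yes

Start point (G0): (9.50, 5.00). End point (last G1): the path returns to the start — closed.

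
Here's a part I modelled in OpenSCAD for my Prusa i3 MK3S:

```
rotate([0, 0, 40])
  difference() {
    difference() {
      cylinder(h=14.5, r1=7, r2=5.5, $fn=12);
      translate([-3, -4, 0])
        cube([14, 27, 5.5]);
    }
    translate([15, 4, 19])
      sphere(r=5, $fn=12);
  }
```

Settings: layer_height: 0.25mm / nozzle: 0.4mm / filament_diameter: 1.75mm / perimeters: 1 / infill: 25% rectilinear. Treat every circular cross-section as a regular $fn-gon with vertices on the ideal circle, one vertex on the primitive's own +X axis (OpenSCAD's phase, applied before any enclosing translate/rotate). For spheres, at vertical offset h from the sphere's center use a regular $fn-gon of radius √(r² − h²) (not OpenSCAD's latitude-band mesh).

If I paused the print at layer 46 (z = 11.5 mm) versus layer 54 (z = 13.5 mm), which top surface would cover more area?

Layer 46 (z = 11.5): the cone (r1=7→r2=5.5) has section circumradius 5.810 here — a regular 12-gon (area = (12/2)·5.810²·sin(360°/12) = 101.28 mm²); the cube at (-3, -4) is absent (z outside [0, 5.5]); Taking the first minus the rest: none of the subtracted shapes is present at this height, so the cone is unchanged — area = 101.28 mm²; the sphere at (15, 4) does not reach this height (|z−center|=7.500 > r=5); After the difference (first − rest): none of the subtracted shapes is present at this height, so the result so far is unchanged — area = 101.28 mm²; (whole slice rotated 40° about Z — lengths, areas and connectivity unchanged). So its area = 101.28 mm². Layer 54 (z = 13.5): the cone (r1=7→r2=5.5) has section circumradius 5.603 here — a regular 12-gon (area = (12/2)·5.603²·sin(360°/12) = 94.20 mm²); the cube at (-3, -4) is not intersected at this z (z outside [0, 5.5]); Subtracting the remaining from the first: none of the subtracted shapes is present at this height, so the cone is unchanged — area = 94.20 mm²; the sphere at (15, 4) is absent (|z−center|=5.500 > r=5); After the difference (first − rest): none of the subtracted shapes is present at this height, so that combined region is unchanged — area = 94.20 mm²; (whole slice rotated 40° about Z — lengths, areas and connectivity unchanged). So its area = 94.20 mm². Layer 46 is larger (101.28 vs 94.20 mm²).

layer 46 (z = 11.5 mm)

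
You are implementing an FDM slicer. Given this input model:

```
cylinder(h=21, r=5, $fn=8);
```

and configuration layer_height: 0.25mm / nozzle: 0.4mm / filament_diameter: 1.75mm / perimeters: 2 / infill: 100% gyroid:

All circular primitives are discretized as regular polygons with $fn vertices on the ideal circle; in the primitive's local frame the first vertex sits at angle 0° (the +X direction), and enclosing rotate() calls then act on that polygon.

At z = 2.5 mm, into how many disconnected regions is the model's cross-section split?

1

At z = 2.5 mm: the cylinder: section is a regular 8-gon, circumradius r=5. The result has 1 disconnected region.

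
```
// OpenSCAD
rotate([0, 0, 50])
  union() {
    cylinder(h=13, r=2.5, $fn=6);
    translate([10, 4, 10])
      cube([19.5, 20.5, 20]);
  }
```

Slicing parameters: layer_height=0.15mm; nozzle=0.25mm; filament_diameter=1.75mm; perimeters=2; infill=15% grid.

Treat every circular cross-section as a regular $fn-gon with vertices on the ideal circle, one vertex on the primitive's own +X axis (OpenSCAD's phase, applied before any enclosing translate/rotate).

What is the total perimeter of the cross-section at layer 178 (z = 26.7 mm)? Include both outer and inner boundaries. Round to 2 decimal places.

80.00 mm

At z = 26.7 mm: the cylinder is not intersected at this z (z outside [0, 13]); the cube at (10, 4) (footprint 19.5×20.5) is included at this height (perimeter 80.00 mm); Merging all regions: only the 19.5×20.5 cube at (10, 4) is present, so the union is just that shape — boundary = 80.00 mm; (whole slice rotated 50° about Z — lengths, areas and connectivity unchanged). Overall, the cross-section is a single solid region. Total boundary length (outer) = 80.00 mm.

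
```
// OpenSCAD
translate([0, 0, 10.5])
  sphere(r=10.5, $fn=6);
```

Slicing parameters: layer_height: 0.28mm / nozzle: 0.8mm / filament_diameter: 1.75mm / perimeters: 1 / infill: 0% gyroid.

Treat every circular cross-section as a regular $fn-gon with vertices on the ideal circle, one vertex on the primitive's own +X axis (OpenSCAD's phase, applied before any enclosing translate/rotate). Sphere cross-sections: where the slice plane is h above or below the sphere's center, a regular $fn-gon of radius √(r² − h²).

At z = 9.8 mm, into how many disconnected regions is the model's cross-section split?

1

At z = 9.8 mm: the r=10.5 sphere slices to a regular 6-gon of circumradius 10.477 (√(r²−h²) with h=0.7 from center). The result has 1 disconnected region.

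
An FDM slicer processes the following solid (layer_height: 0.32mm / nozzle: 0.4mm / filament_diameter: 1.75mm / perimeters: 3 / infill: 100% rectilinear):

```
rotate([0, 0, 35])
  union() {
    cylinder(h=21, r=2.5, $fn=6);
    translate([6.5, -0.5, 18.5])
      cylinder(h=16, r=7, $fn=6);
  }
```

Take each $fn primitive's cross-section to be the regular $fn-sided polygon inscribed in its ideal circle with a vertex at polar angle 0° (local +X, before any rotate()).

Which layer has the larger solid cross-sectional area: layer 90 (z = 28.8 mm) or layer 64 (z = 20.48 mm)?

Layer 90 (z = 28.8): the cylinder is not intersected at this z (z outside [0, 21]); the r=7 cylinder at (6.5, -0.5) contributes a regular 6-gon of circumradius 7 (area = (6/2)·7.000²·sin(360°/6) = 127.31 mm²); Merging all regions: only the r=7 cylinder at (6.5, -0.5) is present, so the union is just that shape — area = 127.31 mm²; (whole slice rotated 35° about Z — lengths, areas and connectivity unchanged). So its area = 127.31 mm². Layer 64 (z = 20.48): the r=2.5 cylinder contributes a regular 6-gon of circumradius 2.5 (area = (6/2)·2.500²·sin(360°/6) = 16.24 mm²); the r=7 cylinder at (6.5, -0.5) contributes a regular 6-gon of circumradius 7 (area = (6/2)·7.000²·sin(360°/6) = 127.31 mm²); Combining (union): the regions partially overlap — summed areas 143.54 mm² minus the doubly-counted overlap 7.43 mm² gives 136.11 mm² — area = 136.11 mm²; (whole slice rotated 35° about Z — lengths, areas and connectivity unchanged). So its area = 136.11 mm². Layer 64 is larger (136.11 vs 127.31 mm²).

layer 64 (z = 20.48 mm)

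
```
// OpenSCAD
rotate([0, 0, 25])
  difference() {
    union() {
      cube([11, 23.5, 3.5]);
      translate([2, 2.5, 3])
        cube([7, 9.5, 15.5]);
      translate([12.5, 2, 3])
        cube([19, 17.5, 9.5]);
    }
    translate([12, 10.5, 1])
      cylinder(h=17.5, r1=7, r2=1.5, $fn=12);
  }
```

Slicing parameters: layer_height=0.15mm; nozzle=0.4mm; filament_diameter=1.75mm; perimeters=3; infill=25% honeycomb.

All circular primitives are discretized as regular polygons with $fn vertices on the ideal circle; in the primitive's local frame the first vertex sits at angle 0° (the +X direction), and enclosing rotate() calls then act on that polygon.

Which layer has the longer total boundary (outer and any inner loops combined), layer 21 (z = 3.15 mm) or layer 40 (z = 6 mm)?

Layer 21 (z = 3.15): the cube (footprint 11×23.5) is included at this height (perimeter 69.00 mm); the 7×9.5 cube at (2, 2.5) contributes its full rectangle (perimeter 33.00 mm); the cube at (12.5, 2) is present — its section is the full 19×17.5 rectangle (perimeter 73.00 mm); Merging all regions: the regions partially overlap (shared area 66.50 mm²), so the edge portions inside another operand are dropped and the merged outline is re-measured after clipping — boundary = 142.00 mm; the cone at (12, 10.5): at t=0.123 of its height the radius interpolates to r₁+(r₂−r₁)t = 6.324, giving a regular 12-gon of that circumradius (perimeter = 2·12·6.324·sin(180°/12) = 39.28 mm); After the difference (first − rest): starting from that combined region, the cone at (12, 10.5) partially overlaps it — only the 101.35 mm² overlap (of its 119.99 mm²) is removed, clipping the outline — boundary = 153.69 mm; (whole slice rotated 25° about Z — lengths, areas and connectivity unchanged). So its perimeter = 153.69 mm. Layer 40 (z = 6): the cube is absent (z outside [0, 3.5]); the cube at (2, 2.5) is present — its section is the full 7×9.5 rectangle (perimeter 33.00 mm); the cube at (12.5, 2) is present — its section is the full 19×17.5 rectangle (perimeter 73.00 mm); Combining (union): the 2 present regions are separate (no shared area or edge), so areas and boundary lengths simply add and each stays a separate island — boundary = 106.00 mm; the cone at (12, 10.5): at t=0.286 of its height the radius interpolates to r₁+(r₂−r₁)t = 5.429, giving a regular 12-gon of that circumradius (perimeter = 2·12·5.429·sin(180°/12) = 33.72 mm); Taking the first minus the rest: starting from that combined region, the cone at (12, 10.5) partially overlaps it — only the 49.24 mm² overlap (of its 88.41 mm²) is removed, clipping the outline — boundary = 110.06 mm; (whole slice rotated 25° about Z — lengths, areas and connectivity unchanged). So its perimeter = 110.06 mm. Layer 21 is larger (153.69 vs 110.06 mm).

layer 21 (z = 3.15 mm)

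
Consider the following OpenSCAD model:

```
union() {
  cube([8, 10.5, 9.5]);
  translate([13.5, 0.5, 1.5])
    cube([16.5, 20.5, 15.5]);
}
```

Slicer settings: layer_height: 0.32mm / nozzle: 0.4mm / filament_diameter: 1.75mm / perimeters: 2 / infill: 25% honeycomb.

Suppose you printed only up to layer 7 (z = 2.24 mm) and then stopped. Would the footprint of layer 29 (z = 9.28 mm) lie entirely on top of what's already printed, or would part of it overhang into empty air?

entirely on top

Compare the two slices. At z = 2.24: the cube (footprint 8×10.5) is included at this height (area 84.00 mm²); the cube at (13.5, 0.5) is present — its section is the full 16.5×20.5 rectangle (area 338.25 mm²); Taking the union: the 2 present regions are separate (no shared area or edge), so areas and boundary lengths simply add and each stays a separate island — area = 422.25 mm². At z = 9.28: the cube is present — its section is the full 8×10.5 rectangle (area 84.00 mm²); the cube at (13.5, 0.5) (footprint 16.5×20.5) is included at this height (area 338.25 mm²); Combining (union): the 2 present regions are separate (no shared area or edge), so areas and boundary lengths simply add and each stays a separate island — area = 422.25 mm². Checking containment: the cross-section at z = 9.28 is a subset of the cross-section at z = 2.24.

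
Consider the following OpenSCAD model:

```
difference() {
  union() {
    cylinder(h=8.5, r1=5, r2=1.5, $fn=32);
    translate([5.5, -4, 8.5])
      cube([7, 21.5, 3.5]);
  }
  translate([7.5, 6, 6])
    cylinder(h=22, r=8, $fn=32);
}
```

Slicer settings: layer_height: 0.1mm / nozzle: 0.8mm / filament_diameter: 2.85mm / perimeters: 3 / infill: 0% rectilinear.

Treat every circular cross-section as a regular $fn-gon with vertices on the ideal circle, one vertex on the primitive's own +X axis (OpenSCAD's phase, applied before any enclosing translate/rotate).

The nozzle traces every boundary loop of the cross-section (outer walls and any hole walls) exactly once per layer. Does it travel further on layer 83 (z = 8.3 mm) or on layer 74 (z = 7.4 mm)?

layer 74 (z = 7.4 mm)

Layer 83 (z = 8.3): the cone (r1=5→r2=1.5) has section circumradius 1.582 here — a regular 32-gon (perimeter = 2·32·1.582·sin(180°/32) = 9.93 mm); the cube at (5.5, -4) is absent (z outside [8.5, 12]); Merging all regions: only the cone is present, so the union is just that shape — boundary = 9.93 mm; the cylinder at (7.5, 6): section is a regular 32-gon, circumradius r=8 (perimeter = 2·32·8.000·sin(180°/32) = 50.18 mm); After the difference (first − rest): starting from the result so far, the r=8 cylinder at (7.5, 6) misses the remaining region (no effect) — boundary = 9.93 mm. So its perimeter = 9.93 mm. Layer 74 (z = 7.4): the cone contributes a regular 32-gon of circumradius 1.953 (interpolated between r1=5 and r2=1.5 at t=0.871) (perimeter = 2·32·1.953·sin(180°/32) = 12.25 mm); the cube at (5.5, -4) does not reach this height (z outside [8.5, 12]); Taking the union: only the cone is present, so the union is just that shape — boundary = 12.25 mm; the r=8 cylinder at (7.5, 6) contributes a regular 32-gon of circumradius 8 (perimeter = 2·32·8.000·sin(180°/32) = 50.18 mm); After the difference (first − rest): starting from that combined region, the r=8 cylinder at (7.5, 6) partially overlaps it — only the 0.42 mm² overlap (of its 199.77 mm²) is removed, clipping the outline — boundary = 12.16 mm. So its perimeter = 12.16 mm. Layer 74 is larger (12.16 vs 9.93 mm).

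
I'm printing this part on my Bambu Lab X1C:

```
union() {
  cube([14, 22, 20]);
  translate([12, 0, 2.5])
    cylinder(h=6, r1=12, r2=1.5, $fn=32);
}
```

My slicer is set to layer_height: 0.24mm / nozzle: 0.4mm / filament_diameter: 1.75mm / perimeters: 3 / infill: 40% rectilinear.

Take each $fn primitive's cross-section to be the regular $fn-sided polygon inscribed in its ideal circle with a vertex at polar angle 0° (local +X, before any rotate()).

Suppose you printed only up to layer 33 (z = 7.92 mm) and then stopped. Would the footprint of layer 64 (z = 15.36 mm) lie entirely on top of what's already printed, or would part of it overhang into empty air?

Compare the two slices. At z = 7.92: the cube (footprint 14×22) is included at this height (area 308.00 mm²); the cone at (12, 0): at t=0.903 of its height the radius interpolates to r₁+(r₂−r₁)t = 2.515, giving a regular 32-gon of that circumradius (area = (32/2)·2.515²·sin(360°/32) = 19.74 mm²); Taking the union: the regions partially overlap — summed areas 327.74 mm² minus the doubly-counted overlap 9.35 mm² gives 318.39 mm² — area = 318.39 mm². At z = 15.36: the cube (footprint 14×22) is included at this height (area 308.00 mm²); the cone at (12, 0) does not reach this height (z outside [2.5, 8.5]); Combining (union): only the 14×22 cube is present, so the union is just that shape — area = 308.00 mm². Checking containment: the cross-section at z = 15.36 is a subset of the cross-section at z = 7.92.

entirely on top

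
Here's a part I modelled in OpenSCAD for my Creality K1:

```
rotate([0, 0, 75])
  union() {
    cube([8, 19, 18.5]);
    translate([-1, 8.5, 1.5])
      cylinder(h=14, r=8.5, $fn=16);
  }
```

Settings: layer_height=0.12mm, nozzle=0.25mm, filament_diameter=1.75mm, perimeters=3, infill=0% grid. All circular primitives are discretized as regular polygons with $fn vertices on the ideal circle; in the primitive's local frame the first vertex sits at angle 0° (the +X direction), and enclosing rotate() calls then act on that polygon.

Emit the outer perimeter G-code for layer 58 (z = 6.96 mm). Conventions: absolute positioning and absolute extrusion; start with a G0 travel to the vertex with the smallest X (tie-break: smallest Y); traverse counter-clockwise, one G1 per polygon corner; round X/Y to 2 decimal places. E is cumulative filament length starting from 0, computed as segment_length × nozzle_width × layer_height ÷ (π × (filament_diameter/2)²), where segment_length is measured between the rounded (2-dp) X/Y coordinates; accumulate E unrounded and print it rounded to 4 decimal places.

At z = 6.96 mm: the cube (footprint 8×19) is included at this height; the r=8.5 cylinder at (-1, 8.5) gives a regular 16-gon of circumradius 8.5 (constant along its height); Taking the union: the regions partially overlap (shared area 93.79 mm²), so overlapping operands fuse into one piece — 1 connected region; (rotated 75° about Z; rotation is an isometry so areas/perimeters/island counts are preserved). The outline is a single polygon with 15 vertices. Extrusion per mm of travel: 0.25 × 0.12 / (π × 0.875²) = 0.012473. Accumulating E over each segment gives final E = 0.8226.

G0 X-18.35 Y4.92 Z6.96
G1 X-16.23 Y4.35 E0.0274
G1 X-16.68 Y3.43 E0.0402
G1 X-16.90 Y0.12 E0.0815
G1 X-15.83 Y-3.02 E0.1229
G1 X-13.64 Y-5.51 E0.1643
G1 X-10.67 Y-6.98 E0.2056
G1 X-7.36 Y-7.19 E0.2470
G1 X-4.22 Y-6.13 E0.2883
G1 X-1.73 Y-3.94 E0.3297
G1 X-0.26 Y-0.97 E0.3710
G1 X-0.19 Y0.05 E0.3837
G1 X0.00 Y0.00 E0.3862
G1 X2.07 Y7.73 E0.4860
G1 X-16.28 Y12.64 E0.7229
G1 X-18.35 Y4.92 E0.8226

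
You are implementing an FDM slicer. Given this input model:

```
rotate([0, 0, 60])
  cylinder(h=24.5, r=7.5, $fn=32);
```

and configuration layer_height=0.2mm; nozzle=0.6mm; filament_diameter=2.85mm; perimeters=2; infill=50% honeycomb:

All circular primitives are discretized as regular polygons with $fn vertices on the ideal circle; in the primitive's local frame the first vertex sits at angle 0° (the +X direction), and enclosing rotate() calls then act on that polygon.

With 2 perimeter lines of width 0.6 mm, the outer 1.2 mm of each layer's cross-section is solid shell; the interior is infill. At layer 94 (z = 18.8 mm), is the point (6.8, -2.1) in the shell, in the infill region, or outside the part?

At z = 18.8 mm: the r=7.5 cylinder gives a regular 32-gon of circumradius 7.5 (constant along its height); (whole slice rotated 60° about Z — lengths, areas and connectivity unchanged). Overall, the cross-section is a single solid region. Undo the 60° rotation: the query point maps to (1.581, -6.939) in the un-rotated model frame. The nearest boundary edge runs (1.46, -7.36)→(2.87, -6.93); distance from the point to it = 0.36 mm. The point is inside the cross-section, 0.36 mm from the nearest boundary — within the 1.2 mm shell band (2 × 0.6).

shell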